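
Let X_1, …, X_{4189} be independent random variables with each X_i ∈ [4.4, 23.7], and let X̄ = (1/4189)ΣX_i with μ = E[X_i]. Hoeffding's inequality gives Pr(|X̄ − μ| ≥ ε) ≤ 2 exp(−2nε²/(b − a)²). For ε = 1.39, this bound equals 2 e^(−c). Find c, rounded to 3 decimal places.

c = 2nε²/(b − a)² = 2·4189·1.39² / 19.3² = 43.4566.

43.457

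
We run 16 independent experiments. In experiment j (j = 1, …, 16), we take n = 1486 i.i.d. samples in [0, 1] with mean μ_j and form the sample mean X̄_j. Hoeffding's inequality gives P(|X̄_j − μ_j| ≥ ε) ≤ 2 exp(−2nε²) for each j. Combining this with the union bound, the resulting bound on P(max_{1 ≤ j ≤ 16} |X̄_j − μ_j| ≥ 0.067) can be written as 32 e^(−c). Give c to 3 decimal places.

Union bound over the 16 events: P(max_{1 ≤ j ≤ 16} |X̄_j − μ_j| ≥ 0.067) ≤ 16·2·exp(−2nε²) = 32 exp(−2·1486·0.067²).
So c = 2·1486·0.067² = 13.3413.

13.341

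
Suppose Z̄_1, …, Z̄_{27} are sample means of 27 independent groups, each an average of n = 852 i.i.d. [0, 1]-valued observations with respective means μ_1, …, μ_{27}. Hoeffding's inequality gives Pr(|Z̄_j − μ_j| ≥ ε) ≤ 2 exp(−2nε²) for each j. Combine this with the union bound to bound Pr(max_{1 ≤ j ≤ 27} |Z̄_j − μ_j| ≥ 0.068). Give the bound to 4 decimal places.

Per-experiment Hoeffding bound: 2·exp(−2·852·0.068²) = 2·exp(−7.87930) = 0.000757.
Union bound over 27 events: 27·0.000757 = 0.02044.

0.0204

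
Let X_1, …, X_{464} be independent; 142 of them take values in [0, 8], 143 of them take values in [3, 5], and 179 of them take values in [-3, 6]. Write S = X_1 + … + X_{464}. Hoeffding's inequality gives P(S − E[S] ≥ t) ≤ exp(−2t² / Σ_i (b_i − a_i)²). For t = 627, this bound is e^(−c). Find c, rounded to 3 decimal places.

32.545

Σ(b_i − a_i)² = 142·8² + 143·2² + 179·9² = 24159.
c = 2t² / 24159 = 2·627² / 24159 = 32.5451.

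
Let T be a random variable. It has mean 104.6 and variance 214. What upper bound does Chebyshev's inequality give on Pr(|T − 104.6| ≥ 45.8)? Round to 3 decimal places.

Chebyshev: Pr(|T − μ| ≥ t) ≤ Var(T)/t².
Bound = 214 / 2097.64 = 0.1020.

0.102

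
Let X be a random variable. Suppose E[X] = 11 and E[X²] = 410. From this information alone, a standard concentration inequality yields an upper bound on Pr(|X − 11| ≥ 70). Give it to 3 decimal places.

0.059

The first two moments determine the variance, so Chebyshev's inequality is the sharpest standard bound available.
Var(X) = E[X²] − (E[X])² = 410 − 121 = 289.
Chebyshev's inequality: Pr(|X − μ| ≥ t) ≤ Var(X)/t² = 289/4900 = 0.0590.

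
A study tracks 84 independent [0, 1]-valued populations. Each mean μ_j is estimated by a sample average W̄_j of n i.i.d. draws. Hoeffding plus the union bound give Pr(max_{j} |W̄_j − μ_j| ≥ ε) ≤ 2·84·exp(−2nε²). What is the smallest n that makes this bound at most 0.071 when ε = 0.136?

211

Need 2·84·exp(−2nε²) ≤ 0.071, i.e. exp(−2nε²) ≤ 0.071/168.
So 2nε² ≥ ln(168/0.071) = 7.769039.
Hence n ≥ 7.769039/(2·0.136²) = 210.019.
The smallest integer n is 211.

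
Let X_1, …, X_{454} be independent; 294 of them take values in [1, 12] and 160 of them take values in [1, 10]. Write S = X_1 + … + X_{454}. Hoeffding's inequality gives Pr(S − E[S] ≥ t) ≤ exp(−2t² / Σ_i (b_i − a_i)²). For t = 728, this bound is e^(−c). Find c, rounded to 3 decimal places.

21.840

Σ(b_i − a_i)² = 294·11² + 160·9² = 48534.
c = 2t² / 48534 = 2·728² / 48534 = 21.8397.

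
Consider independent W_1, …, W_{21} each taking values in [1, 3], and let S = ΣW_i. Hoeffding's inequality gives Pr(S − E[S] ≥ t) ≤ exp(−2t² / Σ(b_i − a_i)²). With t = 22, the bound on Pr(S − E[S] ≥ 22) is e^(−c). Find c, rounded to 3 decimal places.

Σ(b_i − a_i)² = 21·(2)² = 84.
c = 2t²/84 = 2·22²/84 = 11.5238.

11.524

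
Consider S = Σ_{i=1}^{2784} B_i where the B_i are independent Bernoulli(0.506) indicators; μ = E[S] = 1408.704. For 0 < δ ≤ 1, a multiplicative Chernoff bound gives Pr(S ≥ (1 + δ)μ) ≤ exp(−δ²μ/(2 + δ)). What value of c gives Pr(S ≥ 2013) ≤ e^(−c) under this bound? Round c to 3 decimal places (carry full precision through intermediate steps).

106.723

Write 2013 = (1 + δ)μ, so δ = 2013/1408.704 − 1 = 0.428973…
Then the exponent is δ²μ/(2 + δ) = (2013 − μ)² / (μ·(2 + δ)) = 106.722749.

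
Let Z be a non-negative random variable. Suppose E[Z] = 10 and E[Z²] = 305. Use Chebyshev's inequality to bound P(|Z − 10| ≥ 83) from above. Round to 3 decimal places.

Var(Z) = E[Z²] − (E[Z])² = 305 − 100 = 205.
Chebyshev's inequality: P(|Z − μ| ≥ t) ≤ Var(Z)/t² = 205/6889 = 0.0298.

0.030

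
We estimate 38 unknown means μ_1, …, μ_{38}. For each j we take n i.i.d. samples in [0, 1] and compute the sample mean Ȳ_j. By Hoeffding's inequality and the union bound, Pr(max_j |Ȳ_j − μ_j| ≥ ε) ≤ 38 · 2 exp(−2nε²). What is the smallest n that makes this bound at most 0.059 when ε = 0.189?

Need 2·38·exp(−2nε²) ≤ 0.059, i.e. exp(−2nε²) ≤ 0.059/76.
So 2nε² ≥ ln(76/0.059) = 7.160951.
Hence n ≥ 7.160951/(2·0.189²) = 100.234.
The smallest integer n is 101.

101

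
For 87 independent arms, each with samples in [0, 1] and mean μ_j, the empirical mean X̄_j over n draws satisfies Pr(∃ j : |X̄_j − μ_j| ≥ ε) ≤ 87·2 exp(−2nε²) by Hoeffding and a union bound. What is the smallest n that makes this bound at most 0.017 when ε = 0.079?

740

Need 2·87·exp(−2nε²) ≤ 0.017, i.e. exp(−2nε²) ≤ 0.017/174.
So 2nε² ≥ ln(174/0.017) = 9.233597.
Hence n ≥ 9.233597/(2·0.079²) = 739.753.
The smallest integer n is 740.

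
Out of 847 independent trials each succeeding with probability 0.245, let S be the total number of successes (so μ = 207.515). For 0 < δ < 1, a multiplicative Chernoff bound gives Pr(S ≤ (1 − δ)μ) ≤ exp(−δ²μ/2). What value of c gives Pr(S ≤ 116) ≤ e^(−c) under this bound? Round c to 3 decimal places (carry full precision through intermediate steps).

20.179

Write 116 = (1 − δ)μ, so δ = 1 − 116/207.515 = 0.4410043…
Then the exponent is δ²μ/2 = (μ − 116)²/(2μ) = 20.179253.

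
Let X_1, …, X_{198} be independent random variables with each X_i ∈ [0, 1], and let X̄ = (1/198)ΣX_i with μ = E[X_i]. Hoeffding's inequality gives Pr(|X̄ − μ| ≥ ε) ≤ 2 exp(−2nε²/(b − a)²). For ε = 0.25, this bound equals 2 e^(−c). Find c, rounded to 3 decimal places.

24.750

c = 2nε²/(b − a)² = 2·198·0.25² / 1² = 24.7500.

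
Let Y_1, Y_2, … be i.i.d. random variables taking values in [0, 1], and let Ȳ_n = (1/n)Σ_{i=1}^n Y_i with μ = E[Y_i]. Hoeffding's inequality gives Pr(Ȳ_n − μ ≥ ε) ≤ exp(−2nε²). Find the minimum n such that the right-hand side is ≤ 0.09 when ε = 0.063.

304

Require exp(−2nε²) ≤ 0.09, i.e. 2nε² ≥ ln(1/0.09) = 2.407946.
So n ≥ 2.407946 / (2·0.063²) = 303.344.
The smallest integer n is 304.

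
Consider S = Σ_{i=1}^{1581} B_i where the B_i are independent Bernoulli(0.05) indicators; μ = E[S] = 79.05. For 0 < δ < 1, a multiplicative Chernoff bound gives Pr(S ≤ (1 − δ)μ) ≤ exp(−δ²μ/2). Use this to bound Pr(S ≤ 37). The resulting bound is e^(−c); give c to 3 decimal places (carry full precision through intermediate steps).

Write 37 = (1 − δ)μ, so δ = 1 − 37/79.05 = 0.5319418…
Then the exponent is δ²μ/2 = (μ − 37)²/(2μ) = 11.184077.

11.184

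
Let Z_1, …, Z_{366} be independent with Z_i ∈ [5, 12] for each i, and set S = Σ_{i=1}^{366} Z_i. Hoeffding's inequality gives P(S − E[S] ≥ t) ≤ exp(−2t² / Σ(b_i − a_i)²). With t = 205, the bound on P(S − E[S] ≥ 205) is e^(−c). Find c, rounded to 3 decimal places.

4.687

Σ(b_i − a_i)² = 366·(7)² = 17934.
c = 2t²/17934 = 2·205²/17934 = 4.6866.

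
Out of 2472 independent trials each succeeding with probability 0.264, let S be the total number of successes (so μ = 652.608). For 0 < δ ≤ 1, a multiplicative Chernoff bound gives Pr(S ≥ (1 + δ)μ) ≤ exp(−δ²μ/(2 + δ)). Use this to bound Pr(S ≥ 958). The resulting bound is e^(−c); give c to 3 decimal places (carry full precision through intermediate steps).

57.906

Write 958 = (1 + δ)μ, so δ = 958/652.608 − 1 = 0.4679563…
Then the exponent is δ²μ/(2 + δ) = (958 − μ)² / (μ·(2 + δ)) = 57.906253.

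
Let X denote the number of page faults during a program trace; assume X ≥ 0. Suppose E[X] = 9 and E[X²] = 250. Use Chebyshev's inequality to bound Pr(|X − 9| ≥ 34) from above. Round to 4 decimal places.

Var(X) = E[X²] − (E[X])² = 250 − 81 = 169.
Chebyshev's inequality: Pr(|X − μ| ≥ t) ≤ Var(X)/t² = 169/1156 = 0.1462.

0.1462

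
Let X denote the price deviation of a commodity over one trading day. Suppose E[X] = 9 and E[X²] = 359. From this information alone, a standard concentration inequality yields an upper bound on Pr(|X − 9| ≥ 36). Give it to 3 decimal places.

0.215

The first two moments determine the variance, so Chebyshev's inequality is the sharpest standard bound available.
Var(X) = E[X²] − (E[X])² = 359 − 81 = 278.
Chebyshev's inequality: Pr(|X − μ| ≥ t) ≤ Var(X)/t² = 278/1296 = 0.2145.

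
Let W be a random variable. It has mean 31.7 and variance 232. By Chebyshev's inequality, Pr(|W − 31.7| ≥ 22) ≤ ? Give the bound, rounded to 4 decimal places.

Chebyshev: Pr(|W − μ| ≥ t) ≤ Var(W)/t².
Bound = 232 / 484 = 0.4793.

0.4793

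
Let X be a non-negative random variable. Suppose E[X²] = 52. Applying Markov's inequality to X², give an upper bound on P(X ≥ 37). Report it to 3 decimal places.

Since X ≥ 0, the event {X ≥ 37} is the same as {X² ≥ 1369}.
Markov's inequality applied to X² gives P(X² ≥ 1369) ≤ E[X²]/1369 = 52/1369 = 0.0380.

0.038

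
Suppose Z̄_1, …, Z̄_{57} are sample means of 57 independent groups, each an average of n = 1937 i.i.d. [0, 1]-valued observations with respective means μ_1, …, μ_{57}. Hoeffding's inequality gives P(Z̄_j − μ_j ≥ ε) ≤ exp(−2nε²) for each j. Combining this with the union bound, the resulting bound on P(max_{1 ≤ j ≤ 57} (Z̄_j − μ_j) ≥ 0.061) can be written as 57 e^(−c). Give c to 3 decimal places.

14.415

Union bound over the 57 events: P(max_{1 ≤ j ≤ 57} (Z̄_j − μ_j) ≥ 0.061) ≤ 57·exp(−2nε²) = 57 exp(−2·1937·0.061²).
So c = 2·1937·0.061² = 14.4152.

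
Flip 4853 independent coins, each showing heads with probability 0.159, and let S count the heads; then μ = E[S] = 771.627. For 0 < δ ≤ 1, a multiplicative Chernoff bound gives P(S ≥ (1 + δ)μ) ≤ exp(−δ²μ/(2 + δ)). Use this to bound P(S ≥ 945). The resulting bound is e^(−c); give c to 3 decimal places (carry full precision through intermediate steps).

Write 945 = (1 + δ)μ, so δ = 945/771.627 − 1 = 0.224685…
Then the exponent is δ²μ/(2 + δ) = (945 − μ)² / (μ·(2 + δ)) = 17.510034.

17.510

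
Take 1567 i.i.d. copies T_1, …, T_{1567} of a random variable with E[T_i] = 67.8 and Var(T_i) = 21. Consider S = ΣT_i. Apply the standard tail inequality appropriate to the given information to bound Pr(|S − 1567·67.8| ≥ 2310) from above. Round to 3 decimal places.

With mean and variance of each term known, Chebyshev's inequality bounds the deviation of the sum (or sample mean).
Var(S) = n·Var(T_i) = 1567·21 = 32907.
Chebyshev: Pr(|S − 1567·67.8| ≥ 2310) ≤ Var(S)/2310² = 32907/5336100 = 0.0062.

0.006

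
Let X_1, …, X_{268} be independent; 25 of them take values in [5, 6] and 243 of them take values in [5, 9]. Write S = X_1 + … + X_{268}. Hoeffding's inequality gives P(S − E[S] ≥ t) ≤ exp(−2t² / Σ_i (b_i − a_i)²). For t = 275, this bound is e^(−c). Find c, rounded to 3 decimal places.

38.653

Σ(b_i − a_i)² = 25·1² + 243·4² = 3913.
c = 2t² / 3913 = 2·275² / 3913 = 38.6532.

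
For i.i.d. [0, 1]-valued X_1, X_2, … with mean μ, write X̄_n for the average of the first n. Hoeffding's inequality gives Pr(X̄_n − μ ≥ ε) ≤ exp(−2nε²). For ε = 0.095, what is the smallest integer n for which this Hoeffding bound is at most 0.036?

185

Require exp(−2nε²) ≤ 0.036, i.e. 2nε² ≥ ln(1/0.036) = 3.324236.
So n ≥ 3.324236 / (2·0.095²) = 184.168.
The smallest integer n is 185.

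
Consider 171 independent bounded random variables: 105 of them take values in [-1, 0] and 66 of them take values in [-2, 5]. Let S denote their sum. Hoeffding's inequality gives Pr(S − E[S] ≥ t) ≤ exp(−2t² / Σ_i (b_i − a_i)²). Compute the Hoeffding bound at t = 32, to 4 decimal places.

0.5415

Σ(b_i − a_i)² = 105·1² + 66·7² = 3339.
Exponent = 2·32² / 3339 = 0.61336.
Bound = exp(−0.61336) = 0.54153.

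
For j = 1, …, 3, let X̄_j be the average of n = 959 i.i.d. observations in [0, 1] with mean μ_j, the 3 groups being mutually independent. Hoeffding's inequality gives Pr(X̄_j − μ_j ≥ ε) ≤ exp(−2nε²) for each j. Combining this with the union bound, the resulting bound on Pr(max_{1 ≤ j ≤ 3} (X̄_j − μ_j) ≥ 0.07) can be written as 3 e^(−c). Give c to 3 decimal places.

Union bound over the 3 events: Pr(max_{1 ≤ j ≤ 3} (X̄_j − μ_j) ≥ 0.07) ≤ 3·exp(−2nε²) = 3 exp(−2·959·0.07²).
So c = 2·959·0.07² = 9.3982.

9.398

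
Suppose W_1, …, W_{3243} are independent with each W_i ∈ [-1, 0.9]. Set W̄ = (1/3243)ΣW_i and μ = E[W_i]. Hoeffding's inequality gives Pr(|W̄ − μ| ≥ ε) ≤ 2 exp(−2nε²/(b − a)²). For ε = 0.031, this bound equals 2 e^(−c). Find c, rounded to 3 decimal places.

1.727

c = 2nε²/(b − a)² = 2·3243·0.031² / 1.9² = 1.7266.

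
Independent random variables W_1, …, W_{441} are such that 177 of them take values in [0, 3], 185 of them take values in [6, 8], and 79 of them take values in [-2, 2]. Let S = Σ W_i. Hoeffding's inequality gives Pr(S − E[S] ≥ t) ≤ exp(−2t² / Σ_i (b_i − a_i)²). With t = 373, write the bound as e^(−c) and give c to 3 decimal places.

77.358

Σ(b_i − a_i)² = 177·3² + 185·2² + 79·4² = 3597.
c = 2t² / 3597 = 2·373² / 3597 = 77.3584.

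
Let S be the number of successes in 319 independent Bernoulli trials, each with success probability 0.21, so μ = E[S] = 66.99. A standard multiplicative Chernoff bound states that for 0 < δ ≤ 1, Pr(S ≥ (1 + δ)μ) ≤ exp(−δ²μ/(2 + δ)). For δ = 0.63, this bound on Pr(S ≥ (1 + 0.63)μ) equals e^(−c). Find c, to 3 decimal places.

10.110

c = δ²μ/(2 + δ) = 0.63²·66.99/(2 + 0.63) = 10.1096.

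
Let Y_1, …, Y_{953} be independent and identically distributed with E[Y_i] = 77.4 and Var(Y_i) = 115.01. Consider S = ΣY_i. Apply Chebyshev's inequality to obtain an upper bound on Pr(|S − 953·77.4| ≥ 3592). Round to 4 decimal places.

0.0085

Var(S) = n·Var(Y_i) = 953·115.01 = 109604.53.
Chebyshev: Pr(|S − 953·77.4| ≥ 3592) ≤ Var(S)/3592² = 109604.53/12902464 = 0.0085.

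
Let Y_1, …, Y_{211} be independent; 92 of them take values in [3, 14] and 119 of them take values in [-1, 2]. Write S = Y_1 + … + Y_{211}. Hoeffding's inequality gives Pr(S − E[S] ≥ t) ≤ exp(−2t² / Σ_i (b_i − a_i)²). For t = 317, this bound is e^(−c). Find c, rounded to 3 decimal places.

16.470

Σ(b_i − a_i)² = 92·11² + 119·3² = 12203.
c = 2t² / 12203 = 2·317² / 12203 = 16.4696.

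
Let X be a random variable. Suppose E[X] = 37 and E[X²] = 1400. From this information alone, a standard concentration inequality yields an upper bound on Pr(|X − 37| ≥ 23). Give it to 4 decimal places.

0.0586

The first two moments determine the variance, so Chebyshev's inequality is the sharpest standard bound available.
Var(X) = E[X²] − (E[X])² = 1400 − 1369 = 31.
Chebyshev's inequality: Pr(|X − μ| ≥ t) ≤ Var(X)/t² = 31/529 = 0.0586.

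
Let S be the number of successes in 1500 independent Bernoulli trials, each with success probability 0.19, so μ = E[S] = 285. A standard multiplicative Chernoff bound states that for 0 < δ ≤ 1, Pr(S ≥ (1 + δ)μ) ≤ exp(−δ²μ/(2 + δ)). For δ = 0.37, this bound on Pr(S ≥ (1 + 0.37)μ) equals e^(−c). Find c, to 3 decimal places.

16.463

c = δ²μ/(2 + δ) = 0.37²·285/(2 + 0.37) = 16.4627.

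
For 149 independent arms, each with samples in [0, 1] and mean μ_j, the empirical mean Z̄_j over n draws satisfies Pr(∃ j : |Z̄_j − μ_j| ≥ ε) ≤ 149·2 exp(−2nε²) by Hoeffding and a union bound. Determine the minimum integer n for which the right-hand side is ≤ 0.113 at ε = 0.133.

223

Need 2·149·exp(−2nε²) ≤ 0.113, i.e. exp(−2nε²) ≤ 0.113/298.
So 2nε² ≥ ln(298/0.113) = 7.877461.
Hence n ≥ 7.877461/(2·0.133²) = 222.666.
The smallest integer n is 223.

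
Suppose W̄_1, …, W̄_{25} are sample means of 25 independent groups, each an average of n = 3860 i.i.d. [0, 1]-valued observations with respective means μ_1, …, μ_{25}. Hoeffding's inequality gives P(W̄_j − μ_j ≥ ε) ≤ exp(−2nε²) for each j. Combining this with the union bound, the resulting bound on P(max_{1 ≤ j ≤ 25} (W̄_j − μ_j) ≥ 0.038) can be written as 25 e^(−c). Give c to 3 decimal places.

11.148

Union bound over the 25 events: P(max_{1 ≤ j ≤ 25} (W̄_j − μ_j) ≥ 0.038) ≤ 25·exp(−2nε²) = 25 exp(−2·3860·0.038²).
So c = 2·3860·0.038² = 11.1477.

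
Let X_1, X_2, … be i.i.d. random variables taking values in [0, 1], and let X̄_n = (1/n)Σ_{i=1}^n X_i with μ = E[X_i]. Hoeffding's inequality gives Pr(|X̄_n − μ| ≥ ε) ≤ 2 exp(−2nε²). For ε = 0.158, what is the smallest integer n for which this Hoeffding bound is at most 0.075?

66

Require 2·exp(−2nε²) ≤ 0.075, i.e. 2nε² ≥ ln(2/0.075) = 3.283414.
So n ≥ 3.283414 / (2·0.158²) = 65.763.
The smallest integer n is 66.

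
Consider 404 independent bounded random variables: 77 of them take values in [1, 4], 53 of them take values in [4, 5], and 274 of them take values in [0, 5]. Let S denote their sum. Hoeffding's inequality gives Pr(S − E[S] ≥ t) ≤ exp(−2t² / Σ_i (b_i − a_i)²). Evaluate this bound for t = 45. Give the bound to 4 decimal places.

0.5867

Σ(b_i − a_i)² = 77·3² + 53·1² + 274·5² = 7596.
Exponent = 2·45² / 7596 = 0.53318.
Bound = exp(−0.53318) = 0.58674.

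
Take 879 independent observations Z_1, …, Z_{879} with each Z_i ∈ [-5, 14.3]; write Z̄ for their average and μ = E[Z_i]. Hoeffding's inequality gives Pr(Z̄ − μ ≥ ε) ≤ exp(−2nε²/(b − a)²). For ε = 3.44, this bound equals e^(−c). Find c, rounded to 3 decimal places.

c = 2nε²/(b − a)² = 2·879·3.44² / 19.3² = 55.8497.

55.850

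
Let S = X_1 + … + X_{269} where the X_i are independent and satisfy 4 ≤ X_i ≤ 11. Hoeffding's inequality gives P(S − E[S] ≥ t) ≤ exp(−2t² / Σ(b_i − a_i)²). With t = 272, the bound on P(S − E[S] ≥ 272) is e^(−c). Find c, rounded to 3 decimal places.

11.226

Σ(b_i − a_i)² = 269·(7)² = 13181.
c = 2t²/13181 = 2·272²/13181 = 11.2259.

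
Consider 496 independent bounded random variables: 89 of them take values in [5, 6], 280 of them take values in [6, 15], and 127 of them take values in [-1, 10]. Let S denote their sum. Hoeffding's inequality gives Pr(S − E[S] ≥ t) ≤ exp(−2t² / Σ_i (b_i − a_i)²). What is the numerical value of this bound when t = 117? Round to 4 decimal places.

0.4878

Σ(b_i − a_i)² = 89·1² + 280·9² + 127·11² = 38136.
Exponent = 2·117² / 38136 = 0.71790.
Bound = exp(−0.71790) = 0.48777.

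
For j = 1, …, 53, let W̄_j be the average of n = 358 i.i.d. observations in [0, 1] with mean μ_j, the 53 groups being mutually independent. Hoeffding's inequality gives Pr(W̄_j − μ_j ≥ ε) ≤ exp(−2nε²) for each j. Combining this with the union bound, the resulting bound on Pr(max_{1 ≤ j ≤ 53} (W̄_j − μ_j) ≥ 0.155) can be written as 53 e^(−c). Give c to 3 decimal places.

17.202

Union bound over the 53 events: Pr(max_{1 ≤ j ≤ 53} (W̄_j − μ_j) ≥ 0.155) ≤ 53·exp(−2nε²) = 53 exp(−2·358·0.155²).
So c = 2·358·0.155² = 17.2019.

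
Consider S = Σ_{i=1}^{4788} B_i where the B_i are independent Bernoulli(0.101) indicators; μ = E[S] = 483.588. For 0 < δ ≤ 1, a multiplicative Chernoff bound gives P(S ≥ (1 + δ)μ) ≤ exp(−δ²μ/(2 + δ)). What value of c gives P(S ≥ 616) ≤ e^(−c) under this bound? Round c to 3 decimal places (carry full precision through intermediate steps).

Write 616 = (1 + δ)μ, so δ = 616/483.588 − 1 = 0.2738116…
Then the exponent is δ²μ/(2 + δ) = (616 − μ)² / (μ·(2 + δ)) = 15.945006.

15.945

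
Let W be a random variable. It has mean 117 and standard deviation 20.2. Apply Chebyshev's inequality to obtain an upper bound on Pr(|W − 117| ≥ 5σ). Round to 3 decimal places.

0.040

Chebyshev: Pr(|W − μ| ≥ t) ≤ Var(W)/t².
Var(W) = σ² = 20.2² = 408.04.
t = 5·20.2 = 101.
Bound = 408.04 / 10201 = 0.0400.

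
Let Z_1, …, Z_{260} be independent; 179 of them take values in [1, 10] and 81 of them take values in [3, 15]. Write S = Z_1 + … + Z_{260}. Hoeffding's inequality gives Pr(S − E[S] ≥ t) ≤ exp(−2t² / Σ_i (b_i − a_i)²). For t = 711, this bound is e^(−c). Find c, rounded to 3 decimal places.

Σ(b_i − a_i)² = 179·9² + 81·12² = 26163.
c = 2t² / 26163 = 2·711² / 26163 = 38.6440.

38.644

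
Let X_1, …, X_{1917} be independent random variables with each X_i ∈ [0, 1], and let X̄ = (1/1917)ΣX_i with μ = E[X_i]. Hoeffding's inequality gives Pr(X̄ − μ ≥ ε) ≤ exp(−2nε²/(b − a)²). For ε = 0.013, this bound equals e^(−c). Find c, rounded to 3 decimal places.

c = 2nε²/(b − a)² = 2·1917·0.013² / 1² = 0.6479.

0.648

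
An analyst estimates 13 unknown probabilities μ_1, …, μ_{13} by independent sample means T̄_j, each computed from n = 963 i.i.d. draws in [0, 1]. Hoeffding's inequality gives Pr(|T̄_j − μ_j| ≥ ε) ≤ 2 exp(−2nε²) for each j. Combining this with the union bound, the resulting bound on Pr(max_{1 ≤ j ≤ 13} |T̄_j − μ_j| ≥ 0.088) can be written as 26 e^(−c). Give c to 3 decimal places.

Union bound over the 13 events: Pr(max_{1 ≤ j ≤ 13} |T̄_j − μ_j| ≥ 0.088) ≤ 13·2·exp(−2nε²) = 26 exp(−2·963·0.088²).
So c = 2·963·0.088² = 14.9149.

14.915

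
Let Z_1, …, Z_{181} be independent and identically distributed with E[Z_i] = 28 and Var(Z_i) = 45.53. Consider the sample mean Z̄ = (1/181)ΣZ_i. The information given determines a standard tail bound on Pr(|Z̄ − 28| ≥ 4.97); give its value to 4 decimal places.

With mean and variance of each term known, Chebyshev's inequality bounds the deviation of the sum (or sample mean).
Var(Z̄) = Var(Z_i)/n = 45.53/181 = 0.25155.
Chebyshev: Pr(|Z̄ − 28| ≥ 4.97) ≤ Var(Z̄)/(4.97)² = 45.53/(181·4.97²) = 0.0102.

0.0102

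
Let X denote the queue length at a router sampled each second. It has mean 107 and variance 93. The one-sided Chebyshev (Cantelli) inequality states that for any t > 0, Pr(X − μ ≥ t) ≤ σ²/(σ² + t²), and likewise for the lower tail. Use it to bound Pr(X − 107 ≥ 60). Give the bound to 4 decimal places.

0.0252

Here σ² = 93 and t = 60, so σ² + t² = 3693.
Cantelli's bound: 93/3693 = 0.0252.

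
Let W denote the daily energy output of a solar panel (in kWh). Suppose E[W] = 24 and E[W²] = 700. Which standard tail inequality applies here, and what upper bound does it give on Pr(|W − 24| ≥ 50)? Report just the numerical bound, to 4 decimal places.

0.0496

The first two moments determine the variance, so Chebyshev's inequality is the sharpest standard bound available.
Var(W) = E[W²] − (E[W])² = 700 − 576 = 124.
Chebyshev's inequality: Pr(|W − μ| ≥ t) ≤ Var(W)/t² = 124/2500 = 0.0496.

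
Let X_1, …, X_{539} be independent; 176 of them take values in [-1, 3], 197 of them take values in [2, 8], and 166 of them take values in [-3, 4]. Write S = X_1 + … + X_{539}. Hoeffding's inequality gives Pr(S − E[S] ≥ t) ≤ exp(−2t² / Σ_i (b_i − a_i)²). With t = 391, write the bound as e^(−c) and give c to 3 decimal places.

Σ(b_i − a_i)² = 176·4² + 197·6² + 166·7² = 18042.
c = 2t² / 18042 = 2·391² / 18042 = 16.9472.

16.947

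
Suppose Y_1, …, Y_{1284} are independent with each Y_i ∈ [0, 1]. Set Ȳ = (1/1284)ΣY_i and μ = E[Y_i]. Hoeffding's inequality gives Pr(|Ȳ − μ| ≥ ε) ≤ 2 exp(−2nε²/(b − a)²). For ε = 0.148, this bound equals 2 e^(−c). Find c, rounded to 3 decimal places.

c = 2nε²/(b − a)² = 2·1284·0.148² / 1² = 56.2495.

56.249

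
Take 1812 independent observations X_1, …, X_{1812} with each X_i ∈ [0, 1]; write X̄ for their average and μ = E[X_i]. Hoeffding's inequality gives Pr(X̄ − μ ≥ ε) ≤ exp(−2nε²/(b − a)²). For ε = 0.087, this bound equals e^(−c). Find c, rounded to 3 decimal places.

c = 2nε²/(b − a)² = 2·1812·0.087² / 1² = 27.4301.

27.430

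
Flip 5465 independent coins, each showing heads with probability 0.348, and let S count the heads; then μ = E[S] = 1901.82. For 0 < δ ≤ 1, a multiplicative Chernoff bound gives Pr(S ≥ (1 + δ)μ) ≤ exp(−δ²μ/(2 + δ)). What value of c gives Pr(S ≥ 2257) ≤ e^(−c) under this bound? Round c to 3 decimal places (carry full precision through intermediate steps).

30.334

Write 2257 = (1 + δ)μ, so δ = 2257/1901.82 − 1 = 0.1867579…
Then the exponent is δ²μ/(2 + δ) = (2257 − μ)² / (μ·(2 + δ)) = 30.333804.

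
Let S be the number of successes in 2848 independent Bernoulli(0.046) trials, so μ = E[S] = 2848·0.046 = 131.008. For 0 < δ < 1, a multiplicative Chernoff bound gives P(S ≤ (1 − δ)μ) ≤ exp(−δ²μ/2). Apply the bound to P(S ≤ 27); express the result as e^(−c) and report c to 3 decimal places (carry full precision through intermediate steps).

Write 27 = (1 − δ)μ, so δ = 1 − 27/131.008 = 0.7939057…
Then the exponent is δ²μ/2 = (μ − 27)²/(2μ) = 41.286273.

41.286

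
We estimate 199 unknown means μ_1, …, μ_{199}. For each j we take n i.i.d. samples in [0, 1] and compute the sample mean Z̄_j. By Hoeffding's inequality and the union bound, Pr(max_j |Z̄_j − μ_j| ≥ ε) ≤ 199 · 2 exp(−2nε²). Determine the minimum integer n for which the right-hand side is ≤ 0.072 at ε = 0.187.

124

Need 2·199·exp(−2nε²) ≤ 0.072, i.e. exp(−2nε²) ≤ 0.072/398.
So 2nε² ≥ ln(398/0.072) = 8.617541.
Hence n ≥ 8.617541/(2·0.187²) = 123.217.
The smallest integer n is 124.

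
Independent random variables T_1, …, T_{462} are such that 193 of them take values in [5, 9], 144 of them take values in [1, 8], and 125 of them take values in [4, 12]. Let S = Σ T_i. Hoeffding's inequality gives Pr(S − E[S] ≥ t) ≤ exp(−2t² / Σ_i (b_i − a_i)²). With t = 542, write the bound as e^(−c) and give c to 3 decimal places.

32.381

Σ(b_i − a_i)² = 193·4² + 144·7² + 125·8² = 18144.
c = 2t² / 18144 = 2·542² / 18144 = 32.3814.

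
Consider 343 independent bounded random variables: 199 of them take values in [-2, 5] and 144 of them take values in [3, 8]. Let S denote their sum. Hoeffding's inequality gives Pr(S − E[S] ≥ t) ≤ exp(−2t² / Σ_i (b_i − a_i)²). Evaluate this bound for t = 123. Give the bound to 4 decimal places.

Σ(b_i − a_i)² = 199·7² + 144·5² = 13351.
Exponent = 2·123² / 13351 = 2.26635.
Bound = exp(−2.26635) = 0.10369.

0.1037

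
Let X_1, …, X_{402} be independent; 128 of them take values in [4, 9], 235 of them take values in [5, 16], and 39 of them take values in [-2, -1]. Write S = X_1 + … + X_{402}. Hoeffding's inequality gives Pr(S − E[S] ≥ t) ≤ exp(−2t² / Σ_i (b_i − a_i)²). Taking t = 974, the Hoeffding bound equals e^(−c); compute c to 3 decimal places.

59.903

Σ(b_i − a_i)² = 128·5² + 235·11² + 39·1² = 31674.
c = 2t² / 31674 = 2·974² / 31674 = 59.9025.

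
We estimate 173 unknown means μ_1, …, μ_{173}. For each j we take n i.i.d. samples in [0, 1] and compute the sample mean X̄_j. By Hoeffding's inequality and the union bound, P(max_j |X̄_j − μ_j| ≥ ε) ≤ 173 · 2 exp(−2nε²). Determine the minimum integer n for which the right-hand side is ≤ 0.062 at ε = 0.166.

157

Need 2·173·exp(−2nε²) ≤ 0.062, i.e. exp(−2nε²) ≤ 0.062/346.
So 2nε² ≥ ln(346/0.062) = 8.627060.
Hence n ≥ 8.627060/(2·0.166²) = 156.537.
The smallest integer n is 157.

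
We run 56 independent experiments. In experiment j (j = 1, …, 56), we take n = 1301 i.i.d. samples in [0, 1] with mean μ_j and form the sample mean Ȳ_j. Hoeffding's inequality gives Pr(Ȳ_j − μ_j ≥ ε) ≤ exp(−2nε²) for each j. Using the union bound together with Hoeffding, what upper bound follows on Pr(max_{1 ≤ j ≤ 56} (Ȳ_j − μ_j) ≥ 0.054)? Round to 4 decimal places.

Per-experiment Hoeffding bound: exp(−2·1301·0.054²) = exp(−7.58743) = 0.00050678.
Union bound over 56 events: 56·0.00050678 = 0.02838.

0.0284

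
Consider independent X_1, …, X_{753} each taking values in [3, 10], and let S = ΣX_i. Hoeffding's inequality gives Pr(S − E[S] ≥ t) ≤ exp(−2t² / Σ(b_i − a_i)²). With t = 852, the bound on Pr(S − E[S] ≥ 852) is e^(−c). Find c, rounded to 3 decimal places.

Σ(b_i − a_i)² = 753·(7)² = 36897.
c = 2t²/36897 = 2·852²/36897 = 39.3476.

39.348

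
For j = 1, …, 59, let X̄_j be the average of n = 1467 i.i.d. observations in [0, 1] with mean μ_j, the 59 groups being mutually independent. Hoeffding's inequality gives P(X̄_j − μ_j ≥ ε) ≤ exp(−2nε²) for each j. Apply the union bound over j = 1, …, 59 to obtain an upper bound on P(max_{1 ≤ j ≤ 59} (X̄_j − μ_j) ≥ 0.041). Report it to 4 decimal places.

0.4255

Per-experiment Hoeffding bound: exp(−2·1467·0.041²) = exp(−4.93205) = 0.0072117.
Union bound over 59 events: 59·0.0072117 = 0.42549.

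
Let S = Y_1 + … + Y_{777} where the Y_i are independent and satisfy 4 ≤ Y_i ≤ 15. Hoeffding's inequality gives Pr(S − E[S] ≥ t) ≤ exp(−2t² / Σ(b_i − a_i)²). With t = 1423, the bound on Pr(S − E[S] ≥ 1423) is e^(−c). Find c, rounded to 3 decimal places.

43.076

Σ(b_i − a_i)² = 777·(11)² = 94017.
c = 2t²/94017 = 2·1423²/94017 = 43.0758.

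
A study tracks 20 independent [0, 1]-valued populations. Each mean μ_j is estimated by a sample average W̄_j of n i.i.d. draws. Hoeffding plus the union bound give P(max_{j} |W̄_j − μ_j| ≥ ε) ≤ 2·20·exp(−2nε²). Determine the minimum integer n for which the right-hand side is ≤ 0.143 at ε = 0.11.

233

Need 2·20·exp(−2nε²) ≤ 0.143, i.e. exp(−2nε²) ≤ 0.143/40.
So 2nε² ≥ ln(40/0.143) = 5.633790.
Hence n ≥ 5.633790/(2·0.11²) = 232.801.
The smallest integer n is 233.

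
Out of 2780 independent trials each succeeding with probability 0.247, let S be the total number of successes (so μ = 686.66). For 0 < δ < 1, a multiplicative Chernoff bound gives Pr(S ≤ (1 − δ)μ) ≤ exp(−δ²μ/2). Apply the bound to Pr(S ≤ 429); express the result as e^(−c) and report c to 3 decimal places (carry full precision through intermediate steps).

Write 429 = (1 − δ)μ, so δ = 1 − 429/686.66 = 0.3752367…
Then the exponent is δ²μ/2 = (μ − 429)²/(2μ) = 48.341738.

48.342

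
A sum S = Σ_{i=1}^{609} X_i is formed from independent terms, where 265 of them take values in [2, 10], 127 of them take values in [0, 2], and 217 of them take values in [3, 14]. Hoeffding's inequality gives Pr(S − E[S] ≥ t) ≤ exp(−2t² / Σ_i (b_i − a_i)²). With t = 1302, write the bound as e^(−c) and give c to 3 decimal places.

Σ(b_i − a_i)² = 265·8² + 127·2² + 217·11² = 43725.
c = 2t² / 43725 = 2·1302² / 43725 = 77.5393.

77.539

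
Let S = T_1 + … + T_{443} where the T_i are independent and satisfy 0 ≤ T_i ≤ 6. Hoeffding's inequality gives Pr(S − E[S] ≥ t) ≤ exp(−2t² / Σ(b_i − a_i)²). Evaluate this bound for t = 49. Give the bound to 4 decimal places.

0.7400

Σ(b_i − a_i)² = 443·(6)² = 15948.
Exponent = 2·49²/15948 = 0.3011.
Bound = exp(−0.3011) = 0.74000.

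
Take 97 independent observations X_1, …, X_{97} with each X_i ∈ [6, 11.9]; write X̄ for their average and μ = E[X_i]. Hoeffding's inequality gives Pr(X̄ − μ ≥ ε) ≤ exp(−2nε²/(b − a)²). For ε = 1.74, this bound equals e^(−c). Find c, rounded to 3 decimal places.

16.873

c = 2nε²/(b − a)² = 2·97·1.74² / 5.9² = 16.8732.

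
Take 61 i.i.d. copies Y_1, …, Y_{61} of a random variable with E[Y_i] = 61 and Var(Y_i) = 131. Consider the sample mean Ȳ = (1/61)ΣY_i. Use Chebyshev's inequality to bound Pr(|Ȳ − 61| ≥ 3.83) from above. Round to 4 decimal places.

Var(Ȳ) = Var(Y_i)/n = 131/61 = 2.1475.
Chebyshev: Pr(|Ȳ − 61| ≥ 3.83) ≤ Var(Ȳ)/(3.83)² = 131/(61·3.83²) = 0.1464.

0.1464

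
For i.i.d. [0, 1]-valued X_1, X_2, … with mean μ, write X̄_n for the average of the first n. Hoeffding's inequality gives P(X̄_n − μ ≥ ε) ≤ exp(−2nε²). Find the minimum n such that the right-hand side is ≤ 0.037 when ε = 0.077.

Require exp(−2nε²) ≤ 0.037, i.e. 2nε² ≥ ln(1/0.037) = 3.296837.
So n ≥ 3.296837 / (2·0.077²) = 278.026.
The smallest integer n is 279.

279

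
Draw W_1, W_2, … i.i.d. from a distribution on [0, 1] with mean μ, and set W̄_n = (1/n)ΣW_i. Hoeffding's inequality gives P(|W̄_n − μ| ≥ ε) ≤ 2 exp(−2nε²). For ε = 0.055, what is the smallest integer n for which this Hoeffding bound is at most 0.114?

Require 2·exp(−2nε²) ≤ 0.114, i.e. 2nε² ≥ ln(2/0.114) = 2.864704.
So n ≥ 2.864704 / (2·0.055²) = 473.505.
The smallest integer n is 474.

474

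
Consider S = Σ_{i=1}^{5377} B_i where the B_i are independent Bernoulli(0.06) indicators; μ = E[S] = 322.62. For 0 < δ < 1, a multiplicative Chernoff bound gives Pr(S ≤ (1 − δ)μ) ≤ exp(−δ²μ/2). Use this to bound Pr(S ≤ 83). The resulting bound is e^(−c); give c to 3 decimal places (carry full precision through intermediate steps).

88.987

Write 83 = (1 − δ)μ, so δ = 1 − 83/322.62 = 0.7427314…
Then the exponent is δ²μ/2 = (μ − 83)²/(2μ) = 88.986647.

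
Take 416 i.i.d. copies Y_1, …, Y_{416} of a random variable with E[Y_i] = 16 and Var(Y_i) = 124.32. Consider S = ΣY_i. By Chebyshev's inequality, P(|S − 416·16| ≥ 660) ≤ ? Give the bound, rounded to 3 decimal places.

Var(S) = n·Var(Y_i) = 416·124.32 = 51717.12.
Chebyshev: P(|S − 416·16| ≥ 660) ≤ Var(S)/660² = 51717.12/435600 = 0.1187.

0.119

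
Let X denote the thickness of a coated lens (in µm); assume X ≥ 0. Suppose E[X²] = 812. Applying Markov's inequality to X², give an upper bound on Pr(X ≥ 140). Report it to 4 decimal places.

0.0414

Since X ≥ 0, the event {X ≥ 140} is the same as {X² ≥ 19600}.
Markov's inequality applied to X² gives Pr(X² ≥ 19600) ≤ E[X²]/19600 = 812/19600 = 0.0414.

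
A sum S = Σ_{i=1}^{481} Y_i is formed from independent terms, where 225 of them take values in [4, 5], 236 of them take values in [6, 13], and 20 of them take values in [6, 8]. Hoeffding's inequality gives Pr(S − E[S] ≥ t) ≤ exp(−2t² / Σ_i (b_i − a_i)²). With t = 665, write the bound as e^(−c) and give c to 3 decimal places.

74.518

Σ(b_i − a_i)² = 225·1² + 236·7² + 20·2² = 11869.
c = 2t² / 11869 = 2·665² / 11869 = 74.5177.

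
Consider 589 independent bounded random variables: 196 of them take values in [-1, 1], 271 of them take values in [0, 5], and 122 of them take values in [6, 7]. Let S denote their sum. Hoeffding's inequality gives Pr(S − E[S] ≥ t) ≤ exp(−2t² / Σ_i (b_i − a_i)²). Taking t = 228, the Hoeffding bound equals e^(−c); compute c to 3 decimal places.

13.536

Σ(b_i − a_i)² = 196·2² + 271·5² + 122·1² = 7681.
c = 2t² / 7681 = 2·228² / 7681 = 13.5357.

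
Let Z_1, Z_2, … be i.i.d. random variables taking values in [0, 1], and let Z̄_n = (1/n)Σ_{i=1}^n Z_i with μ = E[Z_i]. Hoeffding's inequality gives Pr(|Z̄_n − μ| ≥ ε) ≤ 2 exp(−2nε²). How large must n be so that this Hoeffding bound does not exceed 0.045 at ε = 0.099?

Require 2·exp(−2nε²) ≤ 0.045, i.e. 2nε² ≥ ln(2/0.045) = 3.794240.
So n ≥ 3.794240 / (2·0.099²) = 193.564.
The smallest integer n is 194.

194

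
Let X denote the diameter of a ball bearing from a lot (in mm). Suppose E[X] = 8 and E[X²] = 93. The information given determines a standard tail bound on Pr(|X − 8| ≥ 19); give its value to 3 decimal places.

The first two moments determine the variance, so Chebyshev's inequality is the sharpest standard bound available.
Var(X) = E[X²] − (E[X])² = 93 − 64 = 29.
Chebyshev's inequality: Pr(|X − μ| ≥ t) ≤ Var(X)/t² = 29/361 = 0.0803.

0.080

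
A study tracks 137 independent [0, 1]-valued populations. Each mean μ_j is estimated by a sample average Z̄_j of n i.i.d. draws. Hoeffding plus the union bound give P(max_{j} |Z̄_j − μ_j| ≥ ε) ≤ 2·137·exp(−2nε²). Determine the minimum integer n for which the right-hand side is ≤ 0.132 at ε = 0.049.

1591

Need 2·137·exp(−2nε²) ≤ 0.132, i.e. exp(−2nε²) ≤ 0.132/274.
So 2nε² ≥ ln(274/0.132) = 7.638081.
Hence n ≥ 7.638081/(2·0.049²) = 1590.604.
The smallest integer n is 1591.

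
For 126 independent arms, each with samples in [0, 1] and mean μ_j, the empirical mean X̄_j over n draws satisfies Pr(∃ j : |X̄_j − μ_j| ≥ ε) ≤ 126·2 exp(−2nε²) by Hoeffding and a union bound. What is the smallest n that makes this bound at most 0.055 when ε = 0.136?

Need 2·126·exp(−2nε²) ≤ 0.055, i.e. exp(−2nε²) ≤ 0.055/252.
So 2nε² ≥ ln(252/0.055) = 8.429851.
Hence n ≥ 8.429851/(2·0.136²) = 227.883.
The smallest integer n is 228.

228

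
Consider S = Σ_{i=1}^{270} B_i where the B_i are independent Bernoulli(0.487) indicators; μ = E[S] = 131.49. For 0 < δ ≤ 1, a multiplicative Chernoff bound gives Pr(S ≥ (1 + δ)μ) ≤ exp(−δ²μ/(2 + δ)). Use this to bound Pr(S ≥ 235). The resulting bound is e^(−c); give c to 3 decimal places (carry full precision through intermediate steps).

29.235

Write 235 = (1 + δ)μ, so δ = 235/131.49 − 1 = 0.7872082…
Then the exponent is δ²μ/(2 + δ) = (235 − μ)² / (μ·(2 + δ)) = 29.234959.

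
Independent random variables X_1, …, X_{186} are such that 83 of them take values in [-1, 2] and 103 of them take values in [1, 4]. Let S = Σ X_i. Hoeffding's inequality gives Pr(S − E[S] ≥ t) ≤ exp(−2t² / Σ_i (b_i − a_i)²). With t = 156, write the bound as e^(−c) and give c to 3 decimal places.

Σ(b_i − a_i)² = 83·3² + 103·3² = 1674.
c = 2t² / 1674 = 2·156² / 1674 = 29.0753.

29.075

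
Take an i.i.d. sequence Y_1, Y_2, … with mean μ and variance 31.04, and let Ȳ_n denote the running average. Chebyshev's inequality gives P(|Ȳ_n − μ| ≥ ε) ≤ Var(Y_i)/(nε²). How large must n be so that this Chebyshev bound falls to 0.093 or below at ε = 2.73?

45

Require 31.04/(n·2.73²) ≤ 0.093, i.e. n ≥ 31.04/(0.093·2.73²) = 44.783.
The smallest integer n is 45.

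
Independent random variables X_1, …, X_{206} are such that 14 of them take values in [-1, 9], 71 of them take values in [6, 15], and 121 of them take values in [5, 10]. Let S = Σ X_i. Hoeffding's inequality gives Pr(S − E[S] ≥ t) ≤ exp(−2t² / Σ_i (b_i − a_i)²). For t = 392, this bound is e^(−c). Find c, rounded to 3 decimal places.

Σ(b_i − a_i)² = 14·10² + 71·9² + 121·5² = 10176.
c = 2t² / 10176 = 2·392² / 10176 = 30.2013.

30.201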